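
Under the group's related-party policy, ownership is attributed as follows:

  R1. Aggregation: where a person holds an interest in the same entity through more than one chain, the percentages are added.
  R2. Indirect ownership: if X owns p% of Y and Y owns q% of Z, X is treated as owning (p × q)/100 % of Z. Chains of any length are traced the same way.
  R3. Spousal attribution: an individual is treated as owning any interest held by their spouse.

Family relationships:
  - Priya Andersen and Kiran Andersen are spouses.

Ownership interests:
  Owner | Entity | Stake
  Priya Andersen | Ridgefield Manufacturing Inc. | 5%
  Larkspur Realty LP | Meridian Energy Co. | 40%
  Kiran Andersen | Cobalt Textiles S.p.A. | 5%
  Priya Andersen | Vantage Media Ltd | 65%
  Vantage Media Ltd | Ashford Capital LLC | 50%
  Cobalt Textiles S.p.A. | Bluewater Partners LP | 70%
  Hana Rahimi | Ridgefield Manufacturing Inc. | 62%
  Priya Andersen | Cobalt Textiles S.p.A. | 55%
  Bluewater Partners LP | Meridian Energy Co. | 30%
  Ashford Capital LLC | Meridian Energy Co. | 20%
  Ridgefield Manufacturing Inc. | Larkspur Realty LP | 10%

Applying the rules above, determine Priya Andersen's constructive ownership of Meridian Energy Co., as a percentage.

By spousal attribution (R3), Priya Andersen is treated as also owning Kiran Andersen's interest in Cobalt Textiles S.p.A, giving 55% + 5% = 60%.
Chain via Ridgefield Manufacturing Inc. → Larkspur Realty LP (R2): 5% × 10% × 40% = 0.2% of Meridian Energy Co.
Chain via Vantage Media Ltd → Ashford Capital LLC (R2): 65% × 50% × 20% = 6.5% of Meridian Energy Co.
Chain via Cobalt Textiles S.p.A. → Bluewater Partners LP (R2): 60% × 70% × 30% = 12.6% of Meridian Energy Co.
Aggregating (R1): 0.2% + 6.5% + 12.6% = 19.3%.

19.3%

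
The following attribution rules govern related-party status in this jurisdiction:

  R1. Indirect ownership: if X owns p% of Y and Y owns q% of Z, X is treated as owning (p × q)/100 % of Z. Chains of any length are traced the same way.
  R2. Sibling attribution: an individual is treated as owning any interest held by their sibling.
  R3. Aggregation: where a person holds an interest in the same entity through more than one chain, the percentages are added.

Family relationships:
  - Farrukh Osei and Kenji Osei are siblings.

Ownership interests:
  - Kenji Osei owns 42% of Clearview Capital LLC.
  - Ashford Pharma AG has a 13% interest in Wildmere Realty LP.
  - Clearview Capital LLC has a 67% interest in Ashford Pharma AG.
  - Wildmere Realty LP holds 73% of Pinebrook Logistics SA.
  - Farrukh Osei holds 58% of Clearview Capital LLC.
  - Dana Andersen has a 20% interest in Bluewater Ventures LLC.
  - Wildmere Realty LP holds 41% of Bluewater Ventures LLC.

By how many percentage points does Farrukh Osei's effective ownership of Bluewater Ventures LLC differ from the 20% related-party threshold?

16.4289

By sibling attribution (R2), Farrukh Osei is treated as also owning Kenji Osei's interest in Clearview Capital LLC, giving 58% + 42% = 100%.
Chain via Clearview Capital LLC → Ashford Pharma AG → Wildmere Realty LP (R1): 100% × 67% × 13% × 41% = 3.5711% of Bluewater Ventures LLC.
3.5711% falls short of the 20% threshold by 16.4289 percentage points.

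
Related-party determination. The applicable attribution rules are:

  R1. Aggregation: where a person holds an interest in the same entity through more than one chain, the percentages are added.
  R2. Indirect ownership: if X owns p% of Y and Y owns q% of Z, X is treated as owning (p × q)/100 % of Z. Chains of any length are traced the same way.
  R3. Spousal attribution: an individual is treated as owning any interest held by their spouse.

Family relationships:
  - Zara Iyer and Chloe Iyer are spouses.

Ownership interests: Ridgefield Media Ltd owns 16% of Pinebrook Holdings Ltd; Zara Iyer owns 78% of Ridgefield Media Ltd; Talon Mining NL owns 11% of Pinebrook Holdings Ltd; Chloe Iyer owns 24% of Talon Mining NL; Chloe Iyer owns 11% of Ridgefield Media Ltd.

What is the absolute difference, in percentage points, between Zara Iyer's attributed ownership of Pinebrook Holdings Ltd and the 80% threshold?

By spousal attribution (R3), Zara Iyer is treated as also owning Chloe Iyer's interest in Ridgefield Media Ltd, giving 78% + 11% = 89%.
By spousal attribution (R3), Zara Iyer is treated as owning Chloe Iyer's 24% interest in Talon Mining NL.
Chain via Ridgefield Media Ltd (R2): 89% × 16% = 14.24% of Pinebrook Holdings Ltd.
Chain via Talon Mining NL (R2): 24% × 11% = 2.64% of Pinebrook Holdings Ltd.
Aggregating (R1): 14.24% + 2.64% = 16.88%.
16.88% falls short of the 80% threshold by 63.12 percentage points.

63.12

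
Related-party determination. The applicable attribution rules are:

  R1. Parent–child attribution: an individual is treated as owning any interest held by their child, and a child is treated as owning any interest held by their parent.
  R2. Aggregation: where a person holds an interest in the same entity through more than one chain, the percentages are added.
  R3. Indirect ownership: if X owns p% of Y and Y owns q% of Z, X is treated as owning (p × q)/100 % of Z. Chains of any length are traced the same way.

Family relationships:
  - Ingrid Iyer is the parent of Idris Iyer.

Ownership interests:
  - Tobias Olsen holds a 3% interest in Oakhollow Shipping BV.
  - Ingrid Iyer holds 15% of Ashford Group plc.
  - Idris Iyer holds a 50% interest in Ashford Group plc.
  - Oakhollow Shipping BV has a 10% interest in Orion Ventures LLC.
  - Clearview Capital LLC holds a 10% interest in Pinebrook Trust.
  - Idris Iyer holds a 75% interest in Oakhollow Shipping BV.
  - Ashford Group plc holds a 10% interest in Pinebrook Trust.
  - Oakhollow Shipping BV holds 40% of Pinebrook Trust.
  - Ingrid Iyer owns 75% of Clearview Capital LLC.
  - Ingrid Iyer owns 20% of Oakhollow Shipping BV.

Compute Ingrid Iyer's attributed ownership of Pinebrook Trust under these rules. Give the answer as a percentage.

52%

By parent–child attribution (R1), Ingrid Iyer is treated as also owning Idris Iyer's interest in Oakhollow Shipping BV, giving 20% + 75% = 95%.
By parent–child attribution (R1), Ingrid Iyer is treated as also owning Idris Iyer's interest in Ashford Group plc, giving 15% + 50% = 65%.
Chain via Oakhollow Shipping BV (R3): 95% × 40% = 38% of Pinebrook Trust.
Chain via Ashford Group plc (R3): 65% × 10% = 6.5% of Pinebrook Trust.
Chain via Clearview Capital LLC (R3): 75% × 10% = 7.5% of Pinebrook Trust.
Aggregating (R2): 38% + 6.5% + 7.5% = 52%.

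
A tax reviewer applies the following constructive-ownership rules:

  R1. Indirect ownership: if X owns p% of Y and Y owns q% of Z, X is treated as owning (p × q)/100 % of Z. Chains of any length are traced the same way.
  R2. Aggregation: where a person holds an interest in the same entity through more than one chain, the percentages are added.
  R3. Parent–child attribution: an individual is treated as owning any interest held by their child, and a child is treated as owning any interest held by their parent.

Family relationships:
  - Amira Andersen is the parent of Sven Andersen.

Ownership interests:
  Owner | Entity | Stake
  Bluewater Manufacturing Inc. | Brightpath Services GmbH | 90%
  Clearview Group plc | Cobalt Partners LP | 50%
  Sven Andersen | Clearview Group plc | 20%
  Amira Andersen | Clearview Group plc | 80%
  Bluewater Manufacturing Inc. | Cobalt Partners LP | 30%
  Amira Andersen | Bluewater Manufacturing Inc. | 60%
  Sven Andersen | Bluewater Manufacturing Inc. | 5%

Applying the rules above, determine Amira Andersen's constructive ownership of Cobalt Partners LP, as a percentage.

69.5%

By parent–child attribution (R3), Amira Andersen is treated as also owning Sven Andersen's interest in Clearview Group plc, giving 80% + 20% = 100%.
By parent–child attribution (R3), Amira Andersen is treated as also owning Sven Andersen's interest in Bluewater Manufacturing Inc, giving 60% + 5% = 65%.
Chain via Clearview Group plc (R1): 100% × 50% = 50% of Cobalt Partners LP.
Chain via Bluewater Manufacturing Inc. (R1): 65% × 30% = 19.5% of Cobalt Partners LP.
Aggregating (R2): 50% + 19.5% = 69.5%.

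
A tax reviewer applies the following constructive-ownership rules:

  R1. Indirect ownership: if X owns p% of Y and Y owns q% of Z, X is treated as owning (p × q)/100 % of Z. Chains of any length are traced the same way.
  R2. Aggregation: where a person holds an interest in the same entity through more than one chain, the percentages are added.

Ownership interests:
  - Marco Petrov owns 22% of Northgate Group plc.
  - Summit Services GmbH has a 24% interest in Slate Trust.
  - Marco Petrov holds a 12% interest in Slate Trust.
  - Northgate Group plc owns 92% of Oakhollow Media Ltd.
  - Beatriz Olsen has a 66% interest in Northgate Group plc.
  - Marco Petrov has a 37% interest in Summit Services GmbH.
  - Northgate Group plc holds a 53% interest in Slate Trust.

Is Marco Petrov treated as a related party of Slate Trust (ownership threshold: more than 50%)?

Chain via Summit Services GmbH (R1): 37% × 24% = 8.88% of Slate Trust.
Chain via Northgate Group plc (R1): 22% × 53% = 11.66% of Slate Trust.
Direct interest in Slate Trust: 12%.
Aggregating (R2): 8.88% + 11.66% + 12% = 32.54%.
32.54% does not exceed the 50% threshold, so Marco is not a related party to Slate Trust.

No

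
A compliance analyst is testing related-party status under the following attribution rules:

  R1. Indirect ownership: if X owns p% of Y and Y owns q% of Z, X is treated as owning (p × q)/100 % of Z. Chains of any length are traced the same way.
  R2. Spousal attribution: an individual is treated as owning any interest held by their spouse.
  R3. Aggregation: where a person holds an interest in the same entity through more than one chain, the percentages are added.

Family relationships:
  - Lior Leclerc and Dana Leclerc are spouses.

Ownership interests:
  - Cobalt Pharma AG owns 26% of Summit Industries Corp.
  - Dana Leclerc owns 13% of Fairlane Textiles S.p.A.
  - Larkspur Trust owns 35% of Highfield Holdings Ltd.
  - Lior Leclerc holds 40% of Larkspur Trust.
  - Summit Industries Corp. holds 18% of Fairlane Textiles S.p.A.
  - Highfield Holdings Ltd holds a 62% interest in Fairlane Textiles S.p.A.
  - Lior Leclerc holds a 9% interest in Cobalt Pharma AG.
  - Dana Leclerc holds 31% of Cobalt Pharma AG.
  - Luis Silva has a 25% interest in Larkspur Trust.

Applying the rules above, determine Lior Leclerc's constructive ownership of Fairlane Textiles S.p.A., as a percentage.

By spousal attribution (R2), Lior Leclerc is treated as also owning Dana Leclerc's interest in Cobalt Pharma AG, giving 9% + 31% = 40%.
By spousal attribution (R2), Lior Leclerc is treated as owning Dana Leclerc's 13% interest in Fairlane Textiles S.p.A.
Chain via Cobalt Pharma AG → Summit Industries Corp. (R1): 40% × 26% × 18% = 1.872% of Fairlane Textiles S.p.A.
Chain via Larkspur Trust → Highfield Holdings Ltd (R1): 40% × 35% × 62% = 8.68% of Fairlane Textiles S.p.A.
Direct interest in Fairlane Textiles S.p.A: 13%.
Aggregating (R3): 1.872% + 8.68% + 13% = 23.552%.

23.552%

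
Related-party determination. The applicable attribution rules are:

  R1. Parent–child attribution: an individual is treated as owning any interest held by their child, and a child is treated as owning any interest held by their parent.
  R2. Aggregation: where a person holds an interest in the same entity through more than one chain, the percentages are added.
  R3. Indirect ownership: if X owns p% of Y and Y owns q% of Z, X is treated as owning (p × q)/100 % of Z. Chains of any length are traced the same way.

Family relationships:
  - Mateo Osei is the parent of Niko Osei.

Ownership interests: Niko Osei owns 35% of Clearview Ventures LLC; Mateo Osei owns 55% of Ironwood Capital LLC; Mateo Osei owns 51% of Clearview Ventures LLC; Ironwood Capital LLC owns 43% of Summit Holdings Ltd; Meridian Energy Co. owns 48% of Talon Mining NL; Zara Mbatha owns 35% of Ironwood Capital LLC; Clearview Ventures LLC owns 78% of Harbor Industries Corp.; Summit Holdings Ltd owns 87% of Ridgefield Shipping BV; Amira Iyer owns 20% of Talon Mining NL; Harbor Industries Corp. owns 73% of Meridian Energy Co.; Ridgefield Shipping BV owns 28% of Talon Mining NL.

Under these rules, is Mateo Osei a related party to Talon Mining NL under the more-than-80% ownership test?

By parent–child attribution (R1), Mateo Osei is treated as also owning Niko Osei's interest in Clearview Ventures LLC, giving 51% + 35% = 86%.
Chain via Clearview Ventures LLC → Harbor Industries Corp. → Meridian Energy Co. (R3): 86% × 78% × 73% × 48% = 23.504832% of Talon Mining NL.
Chain via Ironwood Capital LLC → Summit Holdings Ltd → Ridgefield Shipping BV (R3): 55% × 43% × 87% × 28% = 5.76114% of Talon Mining NL.
Aggregating (R2): 23.504832% + 5.76114% = 29.265972%.
29.265972% does not exceed the 80% threshold, so Mateo is not a related party to Talon Mining NL.

No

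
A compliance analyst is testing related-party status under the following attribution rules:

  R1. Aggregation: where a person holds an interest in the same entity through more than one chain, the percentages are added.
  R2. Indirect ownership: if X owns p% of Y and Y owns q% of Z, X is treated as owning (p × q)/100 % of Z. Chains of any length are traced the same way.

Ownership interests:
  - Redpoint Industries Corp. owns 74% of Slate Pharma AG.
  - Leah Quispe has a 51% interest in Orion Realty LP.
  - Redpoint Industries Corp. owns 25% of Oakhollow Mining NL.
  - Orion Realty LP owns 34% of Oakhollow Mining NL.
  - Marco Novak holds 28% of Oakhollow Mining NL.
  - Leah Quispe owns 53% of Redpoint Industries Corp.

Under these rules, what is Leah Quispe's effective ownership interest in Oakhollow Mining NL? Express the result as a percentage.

Chain via Orion Realty LP (R2): 51% × 34% = 17.34% of Oakhollow Mining NL.
Chain via Redpoint Industries Corp. (R2): 53% × 25% = 13.25% of Oakhollow Mining NL.
Aggregating (R1): 17.34% + 13.25% = 30.59%.

30.59%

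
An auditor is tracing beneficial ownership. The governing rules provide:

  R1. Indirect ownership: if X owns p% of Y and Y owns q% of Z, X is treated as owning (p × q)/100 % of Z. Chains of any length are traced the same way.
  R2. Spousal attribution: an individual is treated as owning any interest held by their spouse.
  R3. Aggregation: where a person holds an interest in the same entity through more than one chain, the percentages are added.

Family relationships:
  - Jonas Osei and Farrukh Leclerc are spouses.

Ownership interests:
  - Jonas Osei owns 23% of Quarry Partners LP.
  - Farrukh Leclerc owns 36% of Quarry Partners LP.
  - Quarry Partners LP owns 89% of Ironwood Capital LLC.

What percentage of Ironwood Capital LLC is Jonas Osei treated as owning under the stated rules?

By spousal attribution (R2), Jonas Osei is treated as also owning Farrukh Leclerc's interest in Quarry Partners LP, giving 23% + 36% = 59%.
Chain via Quarry Partners LP (R1): 59% × 89% = 52.51% of Ironwood Capital LLC.

52.51%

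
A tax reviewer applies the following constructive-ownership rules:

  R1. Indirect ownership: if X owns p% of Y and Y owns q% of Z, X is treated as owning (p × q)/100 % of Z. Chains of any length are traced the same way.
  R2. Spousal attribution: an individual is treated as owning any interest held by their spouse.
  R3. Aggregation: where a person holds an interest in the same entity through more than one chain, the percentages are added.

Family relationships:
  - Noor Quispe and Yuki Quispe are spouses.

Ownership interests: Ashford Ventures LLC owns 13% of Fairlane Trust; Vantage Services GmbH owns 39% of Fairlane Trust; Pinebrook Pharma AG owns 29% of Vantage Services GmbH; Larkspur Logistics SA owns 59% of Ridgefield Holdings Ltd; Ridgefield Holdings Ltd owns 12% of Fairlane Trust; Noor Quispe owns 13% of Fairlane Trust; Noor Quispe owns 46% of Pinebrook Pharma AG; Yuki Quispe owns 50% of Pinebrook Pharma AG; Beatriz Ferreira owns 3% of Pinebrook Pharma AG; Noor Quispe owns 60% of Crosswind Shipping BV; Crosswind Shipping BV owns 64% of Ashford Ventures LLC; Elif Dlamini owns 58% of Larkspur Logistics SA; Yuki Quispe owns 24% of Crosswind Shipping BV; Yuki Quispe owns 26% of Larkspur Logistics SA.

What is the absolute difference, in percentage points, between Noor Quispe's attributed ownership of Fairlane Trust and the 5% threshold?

27.6872

By spousal attribution (R2), Noor Quispe is treated as also owning Yuki Quispe's interest in Pinebrook Pharma AG, giving 46% + 50% = 96%.
By spousal attribution (R2), Noor Quispe is treated as also owning Yuki Quispe's interest in Crosswind Shipping BV, giving 60% + 24% = 84%.
By spousal attribution (R2), Noor Quispe is treated as owning Yuki Quispe's 26% interest in Larkspur Logistics SA.
Chain via Pinebrook Pharma AG → Vantage Services GmbH (R1): 96% × 29% × 39% = 10.8576% of Fairlane Trust.
Chain via Crosswind Shipping BV → Ashford Ventures LLC (R1): 84% × 64% × 13% = 6.9888% of Fairlane Trust.
Direct interest in Fairlane Trust: 13%.
Chain via Larkspur Logistics SA → Ridgefield Holdings Ltd (R1): 26% × 59% × 12% = 1.8408% of Fairlane Trust.
Aggregating (R3): 10.8576% + 6.9888% + 13% + 1.8408% = 32.6872%.
32.6872% exceeds the 5% threshold by 27.6872 percentage points.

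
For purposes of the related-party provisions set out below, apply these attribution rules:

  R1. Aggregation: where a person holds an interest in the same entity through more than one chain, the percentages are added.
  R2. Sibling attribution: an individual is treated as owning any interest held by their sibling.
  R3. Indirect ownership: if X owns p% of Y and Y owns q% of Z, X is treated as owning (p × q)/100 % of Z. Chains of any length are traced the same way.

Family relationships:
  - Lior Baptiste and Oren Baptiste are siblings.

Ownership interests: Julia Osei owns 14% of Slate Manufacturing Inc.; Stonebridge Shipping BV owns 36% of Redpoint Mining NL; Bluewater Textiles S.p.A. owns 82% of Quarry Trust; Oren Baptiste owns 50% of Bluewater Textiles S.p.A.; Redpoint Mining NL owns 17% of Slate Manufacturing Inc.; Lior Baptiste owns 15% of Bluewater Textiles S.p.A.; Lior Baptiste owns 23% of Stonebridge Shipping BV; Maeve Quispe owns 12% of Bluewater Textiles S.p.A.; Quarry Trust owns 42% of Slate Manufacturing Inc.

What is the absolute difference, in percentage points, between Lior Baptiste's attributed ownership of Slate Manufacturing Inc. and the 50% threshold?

26.2064

By sibling attribution (R2), Lior Baptiste is treated as also owning Oren Baptiste's interest in Bluewater Textiles S.p.A, giving 15% + 50% = 65%.
Chain via Bluewater Textiles S.p.A. → Quarry Trust (R3): 65% × 82% × 42% = 22.386% of Slate Manufacturing Inc.
Chain via Stonebridge Shipping BV → Redpoint Mining NL (R3): 23% × 36% × 17% = 1.4076% of Slate Manufacturing Inc.
Aggregating (R1): 22.386% + 1.4076% = 23.7936%.
23.7936% falls short of the 50% threshold by 26.2064 percentage points.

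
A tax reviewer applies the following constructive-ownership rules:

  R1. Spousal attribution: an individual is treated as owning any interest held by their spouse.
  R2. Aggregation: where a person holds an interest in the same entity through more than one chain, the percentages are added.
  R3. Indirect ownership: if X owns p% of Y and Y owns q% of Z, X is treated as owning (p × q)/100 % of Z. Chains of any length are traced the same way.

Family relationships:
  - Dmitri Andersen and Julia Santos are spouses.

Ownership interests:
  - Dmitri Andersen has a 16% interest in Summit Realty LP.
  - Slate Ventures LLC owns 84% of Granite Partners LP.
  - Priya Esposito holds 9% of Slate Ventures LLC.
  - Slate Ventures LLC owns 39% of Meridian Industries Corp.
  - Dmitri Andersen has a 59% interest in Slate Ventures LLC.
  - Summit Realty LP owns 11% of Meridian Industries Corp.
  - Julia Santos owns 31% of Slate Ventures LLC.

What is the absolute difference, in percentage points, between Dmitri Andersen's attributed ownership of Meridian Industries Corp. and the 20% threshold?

16.86

By spousal attribution (R1), Dmitri Andersen is treated as also owning Julia Santos's interest in Slate Ventures LLC, giving 59% + 31% = 90%.
Chain via Slate Ventures LLC (R3): 90% × 39% = 35.1% of Meridian Industries Corp.
Chain via Summit Realty LP (R3): 16% × 11% = 1.76% of Meridian Industries Corp.
Aggregating (R2): 35.1% + 1.76% = 36.86%.
36.86% exceeds the 20% threshold by 16.86 percentage points.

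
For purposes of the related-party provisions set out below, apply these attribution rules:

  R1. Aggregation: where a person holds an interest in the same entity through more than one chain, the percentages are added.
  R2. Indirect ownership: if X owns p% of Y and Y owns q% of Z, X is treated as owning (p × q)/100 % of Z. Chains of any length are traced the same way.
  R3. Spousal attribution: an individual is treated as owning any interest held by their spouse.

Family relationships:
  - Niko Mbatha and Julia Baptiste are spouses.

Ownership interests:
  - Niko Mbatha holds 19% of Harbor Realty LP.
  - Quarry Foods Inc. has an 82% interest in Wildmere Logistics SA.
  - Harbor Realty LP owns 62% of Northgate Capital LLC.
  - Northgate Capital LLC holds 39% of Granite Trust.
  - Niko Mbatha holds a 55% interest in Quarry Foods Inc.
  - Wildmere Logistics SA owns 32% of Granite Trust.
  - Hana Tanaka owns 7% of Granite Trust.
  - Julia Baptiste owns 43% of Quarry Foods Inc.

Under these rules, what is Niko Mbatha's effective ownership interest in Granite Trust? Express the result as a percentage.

30.3094%

By spousal attribution (R3), Niko Mbatha is treated as also owning Julia Baptiste's interest in Quarry Foods Inc, giving 55% + 43% = 98%.
Chain via Harbor Realty LP → Northgate Capital LLC (R2): 19% × 62% × 39% = 4.5942% of Granite Trust.
Chain via Quarry Foods Inc. → Wildmere Logistics SA (R2): 98% × 82% × 32% = 25.7152% of Granite Trust.
Aggregating (R1): 4.5942% + 25.7152% = 30.3094%.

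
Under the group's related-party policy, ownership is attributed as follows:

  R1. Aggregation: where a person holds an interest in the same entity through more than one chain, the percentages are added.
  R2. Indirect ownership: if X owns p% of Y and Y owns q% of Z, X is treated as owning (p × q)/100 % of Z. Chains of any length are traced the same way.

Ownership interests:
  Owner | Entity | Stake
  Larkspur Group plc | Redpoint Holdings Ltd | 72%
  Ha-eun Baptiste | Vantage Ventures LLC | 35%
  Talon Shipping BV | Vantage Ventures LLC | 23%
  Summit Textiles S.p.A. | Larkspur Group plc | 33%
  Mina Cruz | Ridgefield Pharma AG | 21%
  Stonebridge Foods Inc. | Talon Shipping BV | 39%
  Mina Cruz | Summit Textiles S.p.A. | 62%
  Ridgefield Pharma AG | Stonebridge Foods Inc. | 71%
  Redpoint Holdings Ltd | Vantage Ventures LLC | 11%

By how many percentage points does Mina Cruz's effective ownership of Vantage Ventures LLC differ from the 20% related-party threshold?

Chain via Ridgefield Pharma AG → Stonebridge Foods Inc. → Talon Shipping BV (R2): 21% × 71% × 39% × 23% = 1.337427% of Vantage Ventures LLC.
Chain via Summit Textiles S.p.A. → Larkspur Group plc → Redpoint Holdings Ltd (R2): 62% × 33% × 72% × 11% = 1.620432% of Vantage Ventures LLC.
Aggregating (R1): 1.337427% + 1.620432% = 2.957859%.
2.957859% falls short of the 20% threshold by 17.042141 percentage points.

17.042141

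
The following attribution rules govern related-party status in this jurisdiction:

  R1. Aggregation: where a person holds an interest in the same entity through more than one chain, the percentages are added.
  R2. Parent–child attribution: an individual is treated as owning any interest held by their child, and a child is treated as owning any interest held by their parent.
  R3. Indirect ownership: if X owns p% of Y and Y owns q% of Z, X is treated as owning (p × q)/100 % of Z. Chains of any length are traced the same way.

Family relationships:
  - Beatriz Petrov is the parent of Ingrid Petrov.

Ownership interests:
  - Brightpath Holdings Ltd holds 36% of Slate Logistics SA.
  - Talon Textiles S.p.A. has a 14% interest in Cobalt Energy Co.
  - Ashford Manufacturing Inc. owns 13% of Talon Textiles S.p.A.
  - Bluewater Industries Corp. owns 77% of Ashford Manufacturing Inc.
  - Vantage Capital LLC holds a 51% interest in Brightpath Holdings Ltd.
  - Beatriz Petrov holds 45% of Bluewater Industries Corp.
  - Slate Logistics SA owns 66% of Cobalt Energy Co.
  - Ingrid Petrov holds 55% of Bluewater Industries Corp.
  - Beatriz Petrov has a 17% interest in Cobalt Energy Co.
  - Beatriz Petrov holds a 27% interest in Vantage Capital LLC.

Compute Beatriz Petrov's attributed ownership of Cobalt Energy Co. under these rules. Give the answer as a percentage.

By parent–child attribution (R2), Beatriz Petrov is treated as also owning Ingrid Petrov's interest in Bluewater Industries Corp, giving 45% + 55% = 100%.
Chain via Vantage Capital LLC → Brightpath Holdings Ltd → Slate Logistics SA (R3): 27% × 51% × 36% × 66% = 3.271752% of Cobalt Energy Co.
Chain via Bluewater Industries Corp. → Ashford Manufacturing Inc. → Talon Textiles S.p.A. (R3): 100% × 77% × 13% × 14% = 1.4014% of Cobalt Energy Co.
Direct interest in Cobalt Energy Co: 17%.
Aggregating (R1): 3.271752% + 1.4014% + 17% = 21.673152%.

21.673152%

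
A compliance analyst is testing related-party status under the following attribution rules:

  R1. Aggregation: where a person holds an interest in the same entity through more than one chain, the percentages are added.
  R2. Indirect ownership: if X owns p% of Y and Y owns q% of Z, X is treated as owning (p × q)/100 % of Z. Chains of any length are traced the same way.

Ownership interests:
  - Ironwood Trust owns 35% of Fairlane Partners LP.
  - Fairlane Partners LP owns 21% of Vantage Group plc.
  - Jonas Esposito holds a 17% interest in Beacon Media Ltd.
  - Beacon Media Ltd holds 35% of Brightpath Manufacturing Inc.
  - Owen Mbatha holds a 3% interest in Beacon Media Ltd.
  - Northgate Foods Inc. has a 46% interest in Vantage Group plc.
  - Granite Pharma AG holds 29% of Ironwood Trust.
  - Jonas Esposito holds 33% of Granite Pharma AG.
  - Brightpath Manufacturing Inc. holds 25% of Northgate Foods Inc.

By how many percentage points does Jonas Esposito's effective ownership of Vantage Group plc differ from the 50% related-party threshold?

48.612355

Chain via Granite Pharma AG → Ironwood Trust → Fairlane Partners LP (R2): 33% × 29% × 35% × 21% = 0.703395% of Vantage Group plc.
Chain via Beacon Media Ltd → Brightpath Manufacturing Inc. → Northgate Foods Inc. (R2): 17% × 35% × 25% × 46% = 0.68425% of Vantage Group plc.
Aggregating (R1): 0.703395% + 0.68425% = 1.387645%.
1.387645% falls short of the 50% threshold by 48.612355 percentage points.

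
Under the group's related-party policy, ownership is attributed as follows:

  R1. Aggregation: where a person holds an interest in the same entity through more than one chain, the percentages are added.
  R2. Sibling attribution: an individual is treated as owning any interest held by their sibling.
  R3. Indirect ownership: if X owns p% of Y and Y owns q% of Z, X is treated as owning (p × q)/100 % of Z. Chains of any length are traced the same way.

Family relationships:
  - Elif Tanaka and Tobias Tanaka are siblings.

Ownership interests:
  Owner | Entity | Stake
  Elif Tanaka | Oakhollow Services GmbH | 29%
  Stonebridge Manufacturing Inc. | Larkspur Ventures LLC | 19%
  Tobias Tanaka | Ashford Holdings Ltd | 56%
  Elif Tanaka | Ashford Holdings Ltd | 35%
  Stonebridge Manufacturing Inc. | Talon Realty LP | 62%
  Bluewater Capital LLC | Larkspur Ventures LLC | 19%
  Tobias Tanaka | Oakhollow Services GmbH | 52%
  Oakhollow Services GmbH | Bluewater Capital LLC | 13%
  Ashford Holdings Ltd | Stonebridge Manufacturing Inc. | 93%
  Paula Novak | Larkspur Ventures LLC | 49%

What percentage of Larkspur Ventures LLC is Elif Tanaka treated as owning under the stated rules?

By sibling attribution (R2), Elif Tanaka is treated as also owning Tobias Tanaka's interest in Oakhollow Services GmbH, giving 29% + 52% = 81%.
By sibling attribution (R2), Elif Tanaka is treated as also owning Tobias Tanaka's interest in Ashford Holdings Ltd, giving 35% + 56% = 91%.
Chain via Oakhollow Services GmbH → Bluewater Capital LLC (R3): 81% × 13% × 19% = 2.0007% of Larkspur Ventures LLC.
Chain via Ashford Holdings Ltd → Stonebridge Manufacturing Inc. (R3): 91% × 93% × 19% = 16.0797% of Larkspur Ventures LLC.
Aggregating (R1): 2.0007% + 16.0797% = 18.0804%.

18.0804%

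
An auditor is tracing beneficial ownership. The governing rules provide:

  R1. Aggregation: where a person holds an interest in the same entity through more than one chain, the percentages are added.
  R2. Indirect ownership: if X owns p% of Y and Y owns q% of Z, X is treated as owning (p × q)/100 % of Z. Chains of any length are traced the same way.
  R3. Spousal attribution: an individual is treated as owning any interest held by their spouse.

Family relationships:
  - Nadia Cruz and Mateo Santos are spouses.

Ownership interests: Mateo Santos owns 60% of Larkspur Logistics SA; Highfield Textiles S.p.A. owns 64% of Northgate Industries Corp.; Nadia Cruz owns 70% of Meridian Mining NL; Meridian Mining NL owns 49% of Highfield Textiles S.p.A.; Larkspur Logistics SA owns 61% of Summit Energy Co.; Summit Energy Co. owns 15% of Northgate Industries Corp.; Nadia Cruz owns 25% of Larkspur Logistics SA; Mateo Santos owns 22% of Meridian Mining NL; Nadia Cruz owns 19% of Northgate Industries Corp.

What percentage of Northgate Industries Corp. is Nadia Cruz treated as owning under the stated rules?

By spousal attribution (R3), Nadia Cruz is treated as also owning Mateo Santos's interest in Larkspur Logistics SA, giving 25% + 60% = 85%.
By spousal attribution (R3), Nadia Cruz is treated as also owning Mateo Santos's interest in Meridian Mining NL, giving 70% + 22% = 92%.
Chain via Larkspur Logistics SA → Summit Energy Co. (R2): 85% × 61% × 15% = 7.7775% of Northgate Industries Corp.
Chain via Meridian Mining NL → Highfield Textiles S.p.A. (R2): 92% × 49% × 64% = 28.8512% of Northgate Industries Corp.
Direct interest in Northgate Industries Corp: 19%.
Aggregating (R1): 7.7775% + 28.8512% + 19% = 55.6287%.

55.6287%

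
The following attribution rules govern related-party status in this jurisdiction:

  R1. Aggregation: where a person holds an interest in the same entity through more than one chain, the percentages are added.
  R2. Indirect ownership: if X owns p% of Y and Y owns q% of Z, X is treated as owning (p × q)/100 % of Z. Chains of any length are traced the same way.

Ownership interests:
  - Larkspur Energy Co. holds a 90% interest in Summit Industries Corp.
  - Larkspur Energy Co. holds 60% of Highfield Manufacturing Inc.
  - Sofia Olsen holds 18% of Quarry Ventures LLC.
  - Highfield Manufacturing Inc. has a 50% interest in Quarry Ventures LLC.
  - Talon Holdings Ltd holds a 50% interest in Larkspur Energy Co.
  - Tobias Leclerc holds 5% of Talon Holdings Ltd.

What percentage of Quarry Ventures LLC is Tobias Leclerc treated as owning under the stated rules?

0.75%

Chain via Talon Holdings Ltd → Larkspur Energy Co. → Highfield Manufacturing Inc. (R2): 5% × 50% × 60% × 50% = 0.75% of Quarry Ventures LLC.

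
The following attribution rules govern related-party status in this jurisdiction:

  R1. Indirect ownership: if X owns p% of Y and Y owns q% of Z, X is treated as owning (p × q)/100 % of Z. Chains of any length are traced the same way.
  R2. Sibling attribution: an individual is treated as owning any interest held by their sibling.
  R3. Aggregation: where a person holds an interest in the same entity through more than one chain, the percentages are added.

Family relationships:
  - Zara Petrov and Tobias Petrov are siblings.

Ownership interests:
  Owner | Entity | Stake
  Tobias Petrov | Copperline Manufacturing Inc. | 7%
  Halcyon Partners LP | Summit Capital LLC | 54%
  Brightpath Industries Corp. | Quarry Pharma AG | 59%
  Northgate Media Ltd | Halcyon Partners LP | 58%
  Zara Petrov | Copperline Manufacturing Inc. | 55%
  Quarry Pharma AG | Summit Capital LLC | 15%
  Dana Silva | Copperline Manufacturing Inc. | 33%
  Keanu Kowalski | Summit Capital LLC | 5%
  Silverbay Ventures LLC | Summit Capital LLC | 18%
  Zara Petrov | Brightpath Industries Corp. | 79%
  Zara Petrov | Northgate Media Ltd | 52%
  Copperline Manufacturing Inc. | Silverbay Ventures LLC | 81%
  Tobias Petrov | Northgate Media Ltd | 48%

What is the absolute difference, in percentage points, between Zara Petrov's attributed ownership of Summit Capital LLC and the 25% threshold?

22.3511

By sibling attribution (R2), Zara Petrov is treated as also owning Tobias Petrov's interest in Northgate Media Ltd, giving 52% + 48% = 100%.
By sibling attribution (R2), Zara Petrov is treated as also owning Tobias Petrov's interest in Copperline Manufacturing Inc, giving 55% + 7% = 62%.
Chain via Brightpath Industries Corp. → Quarry Pharma AG (R1): 79% × 59% × 15% = 6.9915% of Summit Capital LLC.
Chain via Northgate Media Ltd → Halcyon Partners LP (R1): 100% × 58% × 54% = 31.32% of Summit Capital LLC.
Chain via Copperline Manufacturing Inc. → Silverbay Ventures LLC (R1): 62% × 81% × 18% = 9.0396% of Summit Capital LLC.
Aggregating (R3): 6.9915% + 31.32% + 9.0396% = 47.3511%.
47.3511% exceeds the 25% threshold by 22.3511 percentage points.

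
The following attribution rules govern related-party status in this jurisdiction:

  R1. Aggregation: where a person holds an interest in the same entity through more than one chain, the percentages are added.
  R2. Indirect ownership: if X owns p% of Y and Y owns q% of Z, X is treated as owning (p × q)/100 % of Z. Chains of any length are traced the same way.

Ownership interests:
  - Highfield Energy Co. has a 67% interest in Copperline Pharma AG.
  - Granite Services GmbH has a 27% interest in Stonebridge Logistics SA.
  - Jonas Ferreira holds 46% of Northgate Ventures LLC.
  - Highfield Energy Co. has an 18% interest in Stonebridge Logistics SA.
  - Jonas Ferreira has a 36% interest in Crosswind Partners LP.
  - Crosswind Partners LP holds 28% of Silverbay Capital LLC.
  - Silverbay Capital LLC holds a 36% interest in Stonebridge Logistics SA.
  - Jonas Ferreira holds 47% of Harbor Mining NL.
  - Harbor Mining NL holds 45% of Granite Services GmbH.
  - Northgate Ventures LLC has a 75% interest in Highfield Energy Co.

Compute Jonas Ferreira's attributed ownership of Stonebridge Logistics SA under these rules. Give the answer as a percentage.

Chain via Northgate Ventures LLC → Highfield Energy Co. (R2): 46% × 75% × 18% = 6.21% of Stonebridge Logistics SA.
Chain via Crosswind Partners LP → Silverbay Capital LLC (R2): 36% × 28% × 36% = 3.6288% of Stonebridge Logistics SA.
Chain via Harbor Mining NL → Granite Services GmbH (R2): 47% × 45% × 27% = 5.7105% of Stonebridge Logistics SA.
Aggregating (R1): 6.21% + 3.6288% + 5.7105% = 15.5493%.

15.5493%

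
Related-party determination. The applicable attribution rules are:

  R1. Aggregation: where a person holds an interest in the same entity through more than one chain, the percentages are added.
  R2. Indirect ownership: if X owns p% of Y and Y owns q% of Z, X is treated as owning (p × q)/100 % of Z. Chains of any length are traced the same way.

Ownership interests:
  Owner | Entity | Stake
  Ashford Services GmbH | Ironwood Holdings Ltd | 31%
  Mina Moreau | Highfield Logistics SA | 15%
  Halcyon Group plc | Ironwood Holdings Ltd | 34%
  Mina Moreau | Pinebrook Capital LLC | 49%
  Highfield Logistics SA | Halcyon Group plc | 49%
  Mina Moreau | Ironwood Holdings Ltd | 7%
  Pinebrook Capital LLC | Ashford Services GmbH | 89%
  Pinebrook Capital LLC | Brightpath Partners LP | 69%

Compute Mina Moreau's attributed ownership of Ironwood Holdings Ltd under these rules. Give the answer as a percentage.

Chain via Highfield Logistics SA → Halcyon Group plc (R2): 15% × 49% × 34% = 2.499% of Ironwood Holdings Ltd.
Chain via Pinebrook Capital LLC → Ashford Services GmbH (R2): 49% × 89% × 31% = 13.5191% of Ironwood Holdings Ltd.
Direct interest in Ironwood Holdings Ltd: 7%.
Aggregating (R1): 2.499% + 13.5191% + 7% = 23.0181%.

23.0181%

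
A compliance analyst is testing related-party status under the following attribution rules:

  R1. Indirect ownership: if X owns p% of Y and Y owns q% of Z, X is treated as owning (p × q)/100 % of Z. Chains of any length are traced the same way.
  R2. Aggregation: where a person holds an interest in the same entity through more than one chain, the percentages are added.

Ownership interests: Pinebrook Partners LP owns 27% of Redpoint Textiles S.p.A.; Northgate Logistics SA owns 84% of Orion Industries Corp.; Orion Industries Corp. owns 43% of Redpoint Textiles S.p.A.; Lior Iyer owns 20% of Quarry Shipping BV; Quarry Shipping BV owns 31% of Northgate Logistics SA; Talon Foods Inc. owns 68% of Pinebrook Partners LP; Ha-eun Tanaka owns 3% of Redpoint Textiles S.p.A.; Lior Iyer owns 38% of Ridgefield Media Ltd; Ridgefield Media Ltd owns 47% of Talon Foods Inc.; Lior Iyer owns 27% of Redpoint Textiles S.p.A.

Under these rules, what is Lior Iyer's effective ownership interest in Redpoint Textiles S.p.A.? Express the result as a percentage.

Chain via Ridgefield Media Ltd → Talon Foods Inc. → Pinebrook Partners LP (R1): 38% × 47% × 68% × 27% = 3.279096% of Redpoint Textiles S.p.A.
Chain via Quarry Shipping BV → Northgate Logistics SA → Orion Industries Corp. (R1): 20% × 31% × 84% × 43% = 2.23944% of Redpoint Textiles S.p.A.
Direct interest in Redpoint Textiles S.p.A: 27%.
Aggregating (R2): 3.279096% + 2.23944% + 27% = 32.518536%.

32.518536%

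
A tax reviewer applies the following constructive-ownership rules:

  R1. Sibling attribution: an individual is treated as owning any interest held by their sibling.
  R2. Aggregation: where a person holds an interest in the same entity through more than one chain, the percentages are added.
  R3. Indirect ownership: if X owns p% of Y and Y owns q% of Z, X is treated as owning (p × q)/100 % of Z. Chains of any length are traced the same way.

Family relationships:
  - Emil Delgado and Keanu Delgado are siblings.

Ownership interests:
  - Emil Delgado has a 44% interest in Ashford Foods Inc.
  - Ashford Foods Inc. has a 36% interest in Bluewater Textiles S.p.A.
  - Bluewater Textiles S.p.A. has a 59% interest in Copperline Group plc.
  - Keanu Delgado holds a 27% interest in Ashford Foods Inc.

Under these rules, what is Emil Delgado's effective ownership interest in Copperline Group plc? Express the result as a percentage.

By sibling attribution (R1), Emil Delgado is treated as also owning Keanu Delgado's interest in Ashford Foods Inc, giving 44% + 27% = 71%.
Chain via Ashford Foods Inc. → Bluewater Textiles S.p.A. (R3): 71% × 36% × 59% = 15.0804% of Copperline Group plc.

15.0804%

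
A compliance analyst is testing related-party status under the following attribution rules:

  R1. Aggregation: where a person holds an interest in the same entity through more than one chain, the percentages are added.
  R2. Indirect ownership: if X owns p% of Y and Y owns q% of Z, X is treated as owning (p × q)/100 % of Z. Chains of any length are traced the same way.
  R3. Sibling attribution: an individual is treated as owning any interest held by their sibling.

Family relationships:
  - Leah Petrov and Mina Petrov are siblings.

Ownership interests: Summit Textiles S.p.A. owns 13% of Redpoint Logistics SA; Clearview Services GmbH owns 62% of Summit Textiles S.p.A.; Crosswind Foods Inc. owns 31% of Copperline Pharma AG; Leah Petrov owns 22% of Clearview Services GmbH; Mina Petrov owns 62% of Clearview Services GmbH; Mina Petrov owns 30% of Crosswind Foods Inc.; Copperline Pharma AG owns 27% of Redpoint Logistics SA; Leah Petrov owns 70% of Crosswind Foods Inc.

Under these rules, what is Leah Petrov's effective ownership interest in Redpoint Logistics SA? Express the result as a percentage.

15.1404%

By sibling attribution (R3), Leah Petrov is treated as also owning Mina Petrov's interest in Crosswind Foods Inc, giving 70% + 30% = 100%.
By sibling attribution (R3), Leah Petrov is treated as also owning Mina Petrov's interest in Clearview Services GmbH, giving 22% + 62% = 84%.
Chain via Crosswind Foods Inc. → Copperline Pharma AG (R2): 100% × 31% × 27% = 8.37% of Redpoint Logistics SA.
Chain via Clearview Services GmbH → Summit Textiles S.p.A. (R2): 84% × 62% × 13% = 6.7704% of Redpoint Logistics SA.
Aggregating (R1): 8.37% + 6.7704% = 15.1404%.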